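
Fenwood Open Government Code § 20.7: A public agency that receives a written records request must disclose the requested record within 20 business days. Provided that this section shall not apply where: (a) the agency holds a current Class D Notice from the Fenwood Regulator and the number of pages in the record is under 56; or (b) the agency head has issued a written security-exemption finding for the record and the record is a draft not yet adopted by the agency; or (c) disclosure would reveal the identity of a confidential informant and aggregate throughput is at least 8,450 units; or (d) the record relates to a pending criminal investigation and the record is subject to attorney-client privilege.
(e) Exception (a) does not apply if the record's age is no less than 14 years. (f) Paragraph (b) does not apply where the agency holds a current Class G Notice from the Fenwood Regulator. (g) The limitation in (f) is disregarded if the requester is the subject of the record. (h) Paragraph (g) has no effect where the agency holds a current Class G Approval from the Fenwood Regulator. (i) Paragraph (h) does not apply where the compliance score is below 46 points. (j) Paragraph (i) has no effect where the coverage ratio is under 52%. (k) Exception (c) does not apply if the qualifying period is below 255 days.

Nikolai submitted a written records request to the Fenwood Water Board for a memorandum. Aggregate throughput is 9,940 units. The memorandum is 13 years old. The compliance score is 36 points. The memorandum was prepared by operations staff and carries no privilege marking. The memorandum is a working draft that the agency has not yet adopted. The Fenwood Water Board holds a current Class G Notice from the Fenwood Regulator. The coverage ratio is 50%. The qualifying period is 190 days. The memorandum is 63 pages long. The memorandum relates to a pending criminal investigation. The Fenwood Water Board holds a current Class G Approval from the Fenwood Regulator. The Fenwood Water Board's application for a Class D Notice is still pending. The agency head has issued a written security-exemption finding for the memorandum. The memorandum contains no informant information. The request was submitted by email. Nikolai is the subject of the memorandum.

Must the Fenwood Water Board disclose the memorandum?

Exception (a) does not apply: there is no Class D Notice in force.
Exception (b)'s conditions are all satisfied: a written security-exemption finding has been issued; the memorandum is an unadopted draft. But applying paragraphs (f)–(j): (f) operates — a current Class G Notice is held. (g) operates (Nikolai is the subject of the memorandum), but is overridden by (h): (h) operates against (g): a current Class G Approval is held. (i) would limit (h) — the compliance score is 36 points, below the 46 points limit — but (j) sets (i) aside: (j) operates against (i): the coverage ratio is 50%, under the 52% limit. Exception (b) does not apply.
Exception (c) requires that disclosure would reveal the identity of a confidential informant; but the memorandum contains no informant information, so (c) is unavailable.
Exception (d) fails — the memorandum carries no privilege marking.
No exception displaces § 20.7.

Yes — the Fenwood Water Board must disclose the memorandum.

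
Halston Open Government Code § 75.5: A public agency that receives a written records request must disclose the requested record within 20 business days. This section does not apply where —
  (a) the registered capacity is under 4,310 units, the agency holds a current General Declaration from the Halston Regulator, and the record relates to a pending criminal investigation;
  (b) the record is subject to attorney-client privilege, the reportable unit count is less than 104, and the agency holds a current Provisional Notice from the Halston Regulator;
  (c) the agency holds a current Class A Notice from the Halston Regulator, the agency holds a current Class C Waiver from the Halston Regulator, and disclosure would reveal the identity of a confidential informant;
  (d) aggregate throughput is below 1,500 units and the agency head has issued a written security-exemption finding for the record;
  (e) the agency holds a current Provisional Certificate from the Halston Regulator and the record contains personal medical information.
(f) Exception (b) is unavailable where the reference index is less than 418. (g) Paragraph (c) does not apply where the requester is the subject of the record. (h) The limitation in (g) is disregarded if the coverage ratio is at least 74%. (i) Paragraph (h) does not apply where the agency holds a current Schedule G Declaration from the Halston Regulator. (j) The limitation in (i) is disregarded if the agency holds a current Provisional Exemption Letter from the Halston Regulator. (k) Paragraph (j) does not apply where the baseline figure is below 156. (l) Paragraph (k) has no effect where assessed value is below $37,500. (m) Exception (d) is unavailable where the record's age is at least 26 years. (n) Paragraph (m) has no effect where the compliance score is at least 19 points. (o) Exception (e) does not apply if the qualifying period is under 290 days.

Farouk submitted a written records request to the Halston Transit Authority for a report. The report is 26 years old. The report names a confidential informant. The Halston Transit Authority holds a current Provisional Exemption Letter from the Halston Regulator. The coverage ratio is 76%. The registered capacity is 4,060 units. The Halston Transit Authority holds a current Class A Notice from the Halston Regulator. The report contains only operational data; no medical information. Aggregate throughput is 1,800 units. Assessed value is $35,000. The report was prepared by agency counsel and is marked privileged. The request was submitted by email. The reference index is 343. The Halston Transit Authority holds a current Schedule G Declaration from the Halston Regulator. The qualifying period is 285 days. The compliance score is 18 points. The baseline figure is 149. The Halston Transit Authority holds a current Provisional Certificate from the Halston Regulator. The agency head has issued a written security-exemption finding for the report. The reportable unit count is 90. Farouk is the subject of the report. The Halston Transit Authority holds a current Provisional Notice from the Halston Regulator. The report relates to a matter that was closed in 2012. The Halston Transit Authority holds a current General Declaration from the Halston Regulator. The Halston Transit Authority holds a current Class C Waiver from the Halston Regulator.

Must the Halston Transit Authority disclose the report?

Exception (a) requires that the record relates to a pending criminal investigation; but the report relates to a closed matter, so (a) is unavailable.
All of (b)'s requirements are met (the report is privileged; the reportable unit count is 90, less than the 104 limit; a current Provisional Notice is held). But applying paragraph (f): (f) operates against (b): the reference index is 343, less than the 418 limit. (b) is therefore removed.
Exception (c): a current Class A Notice is held; a current Class C Waiver is held; the report names a confidential informant — every condition holds. Under paragraphs (g)–(l): (g) is triggered (Farouk is the subject of the report), but yields to (h): (h) operates against (g): the coverage ratio is 76%, meeting the 74% threshold. (i) operates (a current Schedule G Declaration is held), but is itself disapplied by (j): (j) operates against (i): a current Provisional Exemption Letter is held. (k) is triggered (the baseline figure is 149, below the 156 limit), but is itself disapplied by (l): (l) operates against (k): assessed value is $35,000, below the $37,500 limit. So (c) applies.
Exception (d) fails — aggregate throughput is 1,800 units, not below 1,500 units.
Exception (e) fails — the report contains only operational data.

No — exception (c) applies; the Halston Transit Authority is not required to disclose the report.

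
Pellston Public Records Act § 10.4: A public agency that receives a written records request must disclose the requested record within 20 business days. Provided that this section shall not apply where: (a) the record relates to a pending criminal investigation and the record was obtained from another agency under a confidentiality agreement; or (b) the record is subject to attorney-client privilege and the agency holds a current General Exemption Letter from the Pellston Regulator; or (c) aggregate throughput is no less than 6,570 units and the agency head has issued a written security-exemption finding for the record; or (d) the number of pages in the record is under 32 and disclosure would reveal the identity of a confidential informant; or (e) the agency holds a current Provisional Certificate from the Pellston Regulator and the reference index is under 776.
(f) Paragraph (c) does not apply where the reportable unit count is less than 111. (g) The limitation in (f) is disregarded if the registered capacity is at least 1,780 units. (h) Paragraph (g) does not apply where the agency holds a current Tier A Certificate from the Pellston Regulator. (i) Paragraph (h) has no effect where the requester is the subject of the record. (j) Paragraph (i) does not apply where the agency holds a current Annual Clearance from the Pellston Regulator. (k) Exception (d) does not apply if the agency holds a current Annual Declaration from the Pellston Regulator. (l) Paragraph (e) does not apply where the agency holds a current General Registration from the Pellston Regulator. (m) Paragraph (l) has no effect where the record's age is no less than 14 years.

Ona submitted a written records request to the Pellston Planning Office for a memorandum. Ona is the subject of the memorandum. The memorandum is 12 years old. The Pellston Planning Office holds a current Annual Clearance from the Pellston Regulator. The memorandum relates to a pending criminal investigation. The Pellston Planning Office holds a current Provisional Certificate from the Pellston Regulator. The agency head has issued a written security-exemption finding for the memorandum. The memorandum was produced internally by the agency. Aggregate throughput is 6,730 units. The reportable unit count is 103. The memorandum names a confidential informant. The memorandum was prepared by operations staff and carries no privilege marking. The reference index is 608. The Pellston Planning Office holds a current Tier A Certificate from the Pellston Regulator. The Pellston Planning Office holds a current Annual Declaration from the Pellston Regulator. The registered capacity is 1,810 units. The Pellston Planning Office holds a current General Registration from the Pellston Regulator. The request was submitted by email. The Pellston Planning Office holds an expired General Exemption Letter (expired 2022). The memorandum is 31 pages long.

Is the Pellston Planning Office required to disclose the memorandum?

Yes — the Pellston Planning Office must disclose the memorandum.

Exception (a) does not apply: the memorandum was produced internally.
Exception (b) requires that the record is subject to attorney-client privilege; but the memorandum carries no privilege marking, so (b) is unavailable.
All of (c)'s requirements are met (aggregate throughput is 6,730 units, meeting the 6,570 units threshold; a written security-exemption finding has been issued). But: (f) operates against (c): the reportable unit count is 103, less than the 111 limit. (g) applies (the registered capacity is 1,810 units, meeting the 1,780 units threshold), but yields to (h): (h) operates against (g): a current Tier A Certificate is held. (i) applies (Ona is the subject of the memorandum), but is overridden by (j): (j) operates against (i): a current Annual Clearance is held. Exception (c) does not apply.
Exception (d)'s conditions are all satisfied: the number of pages in the record is 31, under the 32 limit; the memorandum names a confidential informant. But: (k) operates against (d): a current Annual Declaration is held. So (d) is unavailable.
Exception (e): a current Provisional Certificate is held; the reference index is 608, under the 776 limit — every condition holds. But: (l) applies — a current General Registration is held. (m) is inapplicable (the record's age is 12 years, short of 14 years), so (l) stands. Exception (e) does not apply.
None of the exceptions is available; § 10.4 applies in full.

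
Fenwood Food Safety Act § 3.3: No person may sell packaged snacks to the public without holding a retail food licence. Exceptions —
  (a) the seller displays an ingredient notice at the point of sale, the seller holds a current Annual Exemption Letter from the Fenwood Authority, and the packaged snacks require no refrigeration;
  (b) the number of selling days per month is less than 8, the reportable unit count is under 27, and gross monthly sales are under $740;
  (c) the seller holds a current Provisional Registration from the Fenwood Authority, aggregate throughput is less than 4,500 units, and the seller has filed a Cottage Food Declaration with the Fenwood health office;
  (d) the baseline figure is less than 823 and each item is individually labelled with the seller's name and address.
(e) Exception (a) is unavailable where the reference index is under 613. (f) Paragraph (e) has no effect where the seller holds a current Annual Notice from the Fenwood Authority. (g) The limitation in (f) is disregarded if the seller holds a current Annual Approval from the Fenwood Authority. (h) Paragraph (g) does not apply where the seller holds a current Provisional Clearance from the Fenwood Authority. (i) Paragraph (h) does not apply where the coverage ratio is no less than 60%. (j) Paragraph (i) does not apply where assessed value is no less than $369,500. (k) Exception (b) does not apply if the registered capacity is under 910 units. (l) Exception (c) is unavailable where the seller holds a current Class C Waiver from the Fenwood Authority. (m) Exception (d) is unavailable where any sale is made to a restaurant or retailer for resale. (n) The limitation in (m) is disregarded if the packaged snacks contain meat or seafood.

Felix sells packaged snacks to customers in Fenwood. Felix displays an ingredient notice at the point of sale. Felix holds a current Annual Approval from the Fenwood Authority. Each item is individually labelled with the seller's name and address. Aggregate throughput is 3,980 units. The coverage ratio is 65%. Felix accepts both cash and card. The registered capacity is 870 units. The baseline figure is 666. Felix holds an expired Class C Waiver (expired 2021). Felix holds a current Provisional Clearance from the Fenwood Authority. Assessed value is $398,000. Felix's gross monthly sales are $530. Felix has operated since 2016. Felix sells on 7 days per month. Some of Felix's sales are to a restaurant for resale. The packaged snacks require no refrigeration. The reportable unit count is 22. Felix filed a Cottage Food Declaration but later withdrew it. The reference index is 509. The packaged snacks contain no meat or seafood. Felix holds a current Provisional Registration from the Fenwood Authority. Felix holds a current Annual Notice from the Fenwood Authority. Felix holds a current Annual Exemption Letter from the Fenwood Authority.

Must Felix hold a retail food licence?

Exception (a) is satisfied on its face — an ingredient notice is displayed; a current Annual Exemption Letter is held; the packaged snacks are shelf-stable. Under paragraphs (e)–(j): (e) would limit (a) — the reference index is 509, under the 613 limit — but (f) sets (e) aside: (f) operates against (e): a current Annual Notice is held. (g) applies (a current Annual Approval is held), but is displaced by (h): (h) applies — a current Provisional Clearance is held. (i) would limit (h) — the coverage ratio is 65%, meeting the 60% threshold — but (j) sets (i) aside: (j) operates — assessed value is $398,000, meeting the $369,500 threshold. (a) remains available.
Exception (b)'s conditions are all satisfied: the number of selling days per month is 7, less than the 8 limit; the reportable unit count is 22, under the 27 limit; gross monthly sales are $530, under the $740 limit. But applying paragraph (k): (k) operates against (b): the registered capacity is 870 units, under the 910 units limit. Exception (b) does not apply.
Exception (c) does not apply: the Cottage Food Declaration was withdrawn.
Exception (d): the baseline figure is 666, less than the 823 limit; items are individually labelled — every condition holds. Turning to paragraphs (m)–(n): (m) operates against (d): some sales are to a restaurant for resale. (n) is inapplicable (the packaged snacks contain no meat or seafood), so (m) stands. (d) is therefore removed.

No — exception (a) applies; Felix is not required to hold a retail food licence.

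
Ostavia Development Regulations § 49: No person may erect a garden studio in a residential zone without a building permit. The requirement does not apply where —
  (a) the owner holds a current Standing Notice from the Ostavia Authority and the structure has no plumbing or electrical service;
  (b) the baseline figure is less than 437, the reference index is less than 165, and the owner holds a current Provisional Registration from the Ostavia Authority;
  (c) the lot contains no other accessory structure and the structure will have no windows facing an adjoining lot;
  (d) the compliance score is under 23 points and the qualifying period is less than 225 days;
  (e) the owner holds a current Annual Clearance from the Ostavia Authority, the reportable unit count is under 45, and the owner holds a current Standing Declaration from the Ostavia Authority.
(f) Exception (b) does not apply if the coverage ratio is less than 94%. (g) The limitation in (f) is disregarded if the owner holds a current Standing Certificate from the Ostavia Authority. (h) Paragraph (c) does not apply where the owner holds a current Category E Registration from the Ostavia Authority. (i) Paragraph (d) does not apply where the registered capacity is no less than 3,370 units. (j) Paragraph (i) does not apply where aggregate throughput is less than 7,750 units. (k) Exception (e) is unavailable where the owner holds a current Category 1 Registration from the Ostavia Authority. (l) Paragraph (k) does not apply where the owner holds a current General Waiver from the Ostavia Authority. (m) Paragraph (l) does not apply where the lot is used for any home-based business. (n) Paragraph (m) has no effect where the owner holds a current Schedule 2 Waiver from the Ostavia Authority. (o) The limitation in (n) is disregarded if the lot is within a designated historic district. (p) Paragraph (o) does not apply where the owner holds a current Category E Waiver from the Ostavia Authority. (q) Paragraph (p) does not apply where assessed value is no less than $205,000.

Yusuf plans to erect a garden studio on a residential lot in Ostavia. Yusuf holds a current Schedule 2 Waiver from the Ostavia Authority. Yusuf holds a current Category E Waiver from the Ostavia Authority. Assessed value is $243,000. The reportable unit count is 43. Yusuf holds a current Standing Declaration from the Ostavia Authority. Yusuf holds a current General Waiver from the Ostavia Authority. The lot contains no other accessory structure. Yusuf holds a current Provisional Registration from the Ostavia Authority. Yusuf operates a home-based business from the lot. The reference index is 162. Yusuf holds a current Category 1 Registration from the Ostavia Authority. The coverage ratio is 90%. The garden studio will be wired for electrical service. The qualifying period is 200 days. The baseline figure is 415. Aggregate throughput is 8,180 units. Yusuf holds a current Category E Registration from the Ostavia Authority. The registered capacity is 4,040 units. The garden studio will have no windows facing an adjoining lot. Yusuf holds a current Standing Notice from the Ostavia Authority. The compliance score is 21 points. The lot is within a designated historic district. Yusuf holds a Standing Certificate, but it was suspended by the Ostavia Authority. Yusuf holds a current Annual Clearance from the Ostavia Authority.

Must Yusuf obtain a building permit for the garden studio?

Exception (a) does not apply: electrical service is planned.
Exception (b)'s conditions are all satisfied: the baseline figure is 415, less than the 437 limit; the reference index is 162, less than the 165 limit; a current Provisional Registration is held. However, paragraphs (f)–(g) must be considered: (f) operates against (b): the coverage ratio is 90%, less than the 94% limit. (g) does not operate here (there is no Standing Certificate in force), so (f) stands. (b) is therefore removed.
Exception (c) is satisfied on its face — the lot has no other accessory structure; no windows face an adjoining lot. But applying paragraph (h): (h) operates against (c): a current Category E Registration is held. Exception (c) does not apply.
Exception (d): the compliance score is 21 points, under the 23 points limit; the qualifying period is 200 days, less than the 225 days limit — every condition holds. Turning to paragraphs (i)–(j): (i) operates against (d): the registered capacity is 4,040 units, meeting the 3,370 units threshold. (j) is inapplicable (aggregate throughput is 8,180 units, not less than 7,750 units), so (i) stands. Exception (d) does not apply.
Exception (e) is satisfied on its face — a current Annual Clearance is held; the reportable unit count is 43, under the 45 limit; a current Standing Declaration is held. However, paragraphs (k)–(q) must be considered: (k) operates — a current Category 1 Registration is held. (l) operates (a current General Waiver is held), but is overridden by (m): (m) operates against (l): a home-based business operates on the lot. (n) would limit (m) — a current Schedule 2 Waiver is held — but (o) sets (n) aside: (o) operates against (n): the lot is in a historic district. (p) would limit (o) — a current Category E Waiver is held — but (q) sets (p) aside: (q) operates against (p): assessed value is $243,000, meeting the $205,000 threshold. So (e) is unavailable.
No exception displaces § 49.

Yes — Yusuf must obtain a building permit.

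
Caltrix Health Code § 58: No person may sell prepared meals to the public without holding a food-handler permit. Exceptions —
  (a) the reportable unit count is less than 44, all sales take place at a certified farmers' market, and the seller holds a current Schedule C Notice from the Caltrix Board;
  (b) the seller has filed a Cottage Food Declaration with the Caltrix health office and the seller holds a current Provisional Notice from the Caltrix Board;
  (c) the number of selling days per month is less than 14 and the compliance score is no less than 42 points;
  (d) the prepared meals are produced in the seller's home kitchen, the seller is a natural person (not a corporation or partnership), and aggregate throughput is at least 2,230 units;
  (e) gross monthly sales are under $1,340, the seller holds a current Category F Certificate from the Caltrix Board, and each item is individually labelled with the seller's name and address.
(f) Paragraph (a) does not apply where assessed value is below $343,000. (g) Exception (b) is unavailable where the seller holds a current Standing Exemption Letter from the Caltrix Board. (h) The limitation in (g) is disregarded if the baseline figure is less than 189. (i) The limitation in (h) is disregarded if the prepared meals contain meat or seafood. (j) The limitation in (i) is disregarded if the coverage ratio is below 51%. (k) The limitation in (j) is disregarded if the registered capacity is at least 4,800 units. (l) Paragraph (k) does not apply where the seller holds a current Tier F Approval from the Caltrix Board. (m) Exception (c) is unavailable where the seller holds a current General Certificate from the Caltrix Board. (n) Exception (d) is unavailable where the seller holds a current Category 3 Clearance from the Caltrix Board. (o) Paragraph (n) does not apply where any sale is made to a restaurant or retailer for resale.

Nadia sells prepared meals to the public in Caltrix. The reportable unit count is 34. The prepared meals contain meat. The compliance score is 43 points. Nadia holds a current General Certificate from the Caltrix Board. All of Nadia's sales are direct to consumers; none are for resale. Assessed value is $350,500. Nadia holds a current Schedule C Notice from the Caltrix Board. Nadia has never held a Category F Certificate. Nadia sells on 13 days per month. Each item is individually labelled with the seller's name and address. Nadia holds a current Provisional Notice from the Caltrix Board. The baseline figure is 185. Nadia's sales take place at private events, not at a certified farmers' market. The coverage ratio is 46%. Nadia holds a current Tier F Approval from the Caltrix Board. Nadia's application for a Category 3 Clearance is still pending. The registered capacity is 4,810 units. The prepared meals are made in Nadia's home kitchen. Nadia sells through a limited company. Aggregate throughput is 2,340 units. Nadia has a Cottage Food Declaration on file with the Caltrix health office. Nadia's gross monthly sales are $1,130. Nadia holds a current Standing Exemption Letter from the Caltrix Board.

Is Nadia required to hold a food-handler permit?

No — exception (b) applies; Nadia is not required to hold a food-handler permit.

Exception (a) does not apply: sales are at private events, not a certified farmers' market.
Exception (b)'s conditions are all satisfied: a Cottage Food Declaration is on file; a current Provisional Notice is held. Applying paragraphs (g)–(l): (g) is triggered (a current Standing Exemption Letter is held), but is set aside by (h): (h) operates — the baseline figure is 185, less than the 189 limit. (i) would limit (h) — the prepared meals contain meat — but (j) sets (i) aside: (j) applies — the coverage ratio is 46%, below the 51% limit. (k) is triggered (the registered capacity is 4,810 units, meeting the 4,800 units threshold), but is set aside by (l): (l) operates against (k): a current Tier F Approval is held. So (b) applies.
All of (c)'s requirements are met (the number of selling days per month is 13, less than the 14 limit; the compliance score is 43 points, meeting the 42 points threshold). Turning to paragraph (m): (m) operates against (c): a current General Certificate is held. Exception (c) does not apply.
Exception (d) requires that the seller is a natural person (not a corporation or partnership); but the seller operates through a limited company, so (d) is unavailable.
Exception (e) requires that the seller holds a current Category F Certificate from the Caltrix Board; but no current Category F Certificate is held, so (e) is unavailable.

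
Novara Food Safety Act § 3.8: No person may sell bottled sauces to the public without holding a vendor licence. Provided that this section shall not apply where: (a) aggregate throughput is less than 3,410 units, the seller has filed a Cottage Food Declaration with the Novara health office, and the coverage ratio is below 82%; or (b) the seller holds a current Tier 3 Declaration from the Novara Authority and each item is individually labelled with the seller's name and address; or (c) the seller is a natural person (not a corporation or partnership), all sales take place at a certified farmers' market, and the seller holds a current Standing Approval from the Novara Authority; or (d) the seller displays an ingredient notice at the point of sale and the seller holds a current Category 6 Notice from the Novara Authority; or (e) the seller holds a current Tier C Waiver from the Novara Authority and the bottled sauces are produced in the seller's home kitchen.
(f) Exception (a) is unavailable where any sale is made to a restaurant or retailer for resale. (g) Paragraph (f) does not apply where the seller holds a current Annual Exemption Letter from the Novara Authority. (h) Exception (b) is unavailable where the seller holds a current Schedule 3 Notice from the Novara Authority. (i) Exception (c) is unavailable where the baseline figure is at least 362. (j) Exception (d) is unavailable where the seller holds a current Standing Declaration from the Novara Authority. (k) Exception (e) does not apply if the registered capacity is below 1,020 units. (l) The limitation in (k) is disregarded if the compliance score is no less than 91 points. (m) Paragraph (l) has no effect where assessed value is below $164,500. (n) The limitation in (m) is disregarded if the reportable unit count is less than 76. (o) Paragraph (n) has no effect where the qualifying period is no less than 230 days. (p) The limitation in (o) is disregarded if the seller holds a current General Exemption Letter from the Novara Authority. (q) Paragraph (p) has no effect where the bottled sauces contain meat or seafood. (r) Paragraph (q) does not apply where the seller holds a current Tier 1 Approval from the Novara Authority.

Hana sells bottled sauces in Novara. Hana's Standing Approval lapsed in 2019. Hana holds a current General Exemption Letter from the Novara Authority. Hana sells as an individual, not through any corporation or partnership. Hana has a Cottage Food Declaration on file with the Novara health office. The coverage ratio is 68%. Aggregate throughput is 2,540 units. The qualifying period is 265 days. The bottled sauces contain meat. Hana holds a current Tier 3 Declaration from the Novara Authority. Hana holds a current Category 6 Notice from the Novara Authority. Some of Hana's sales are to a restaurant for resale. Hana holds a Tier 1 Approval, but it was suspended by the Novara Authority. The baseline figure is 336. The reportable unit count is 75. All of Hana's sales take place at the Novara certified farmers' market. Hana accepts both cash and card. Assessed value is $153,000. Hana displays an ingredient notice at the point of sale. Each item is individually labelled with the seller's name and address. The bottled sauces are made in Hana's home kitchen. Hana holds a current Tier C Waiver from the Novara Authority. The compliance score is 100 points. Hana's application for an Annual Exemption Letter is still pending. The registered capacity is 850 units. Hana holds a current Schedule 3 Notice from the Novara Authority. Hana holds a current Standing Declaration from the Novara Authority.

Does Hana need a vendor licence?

Exception (a): aggregate throughput is 2,540 units, less than the 3,410 units limit; a Cottage Food Declaration is on file; the coverage ratio is 68%, below the 82% limit — every condition holds. But applying paragraphs (f)–(g): (f) operates against (a): some sales are to a restaurant for resale. (g) does not operate here (there is no Annual Exemption Letter in force), so (f) stands. So (a) is unavailable.
All of (b)'s requirements are met (a current Tier 3 Declaration is held; items are individually labelled). But applying paragraph (h): (h) is engaged — a current Schedule 3 Notice is held. Exception (b) does not apply.
Exception (c) fails — the Standing Approval is not current.
Exception (d) is satisfied on its face — an ingredient notice is displayed; a current Category 6 Notice is held. But applying paragraph (j): (j) operates against (d): a current Standing Declaration is held. Exception (d) does not apply.
Exception (e) is satisfied on its face — a current Tier C Waiver is held; the bottled sauces are home-kitchen produced. Turning to paragraphs (k)–(r): (k) operates against (e): the registered capacity is 850 units, below the 1,020 units limit. (l) would limit (k) — the compliance score is 100 points, meeting the 91 points threshold — but (m) sets (l) aside: (m) operates against (l): assessed value is $153,000, below the $164,500 limit. (n) operates (the reportable unit count is 75, less than the 76 limit), but is displaced by (o): (o) operates against (n): the qualifying period is 265 days, meeting the 230 days threshold. (p) applies (a current General Exemption Letter is held), but is displaced by (q): (q) operates against (p): the bottled sauces contain meat. (r) is not engaged (no current Tier 1 Approval is held), so (q) stands. So (e) is unavailable.
Every exception is unavailable, so the rule governs.

Yes — Hana must hold a vendor licence.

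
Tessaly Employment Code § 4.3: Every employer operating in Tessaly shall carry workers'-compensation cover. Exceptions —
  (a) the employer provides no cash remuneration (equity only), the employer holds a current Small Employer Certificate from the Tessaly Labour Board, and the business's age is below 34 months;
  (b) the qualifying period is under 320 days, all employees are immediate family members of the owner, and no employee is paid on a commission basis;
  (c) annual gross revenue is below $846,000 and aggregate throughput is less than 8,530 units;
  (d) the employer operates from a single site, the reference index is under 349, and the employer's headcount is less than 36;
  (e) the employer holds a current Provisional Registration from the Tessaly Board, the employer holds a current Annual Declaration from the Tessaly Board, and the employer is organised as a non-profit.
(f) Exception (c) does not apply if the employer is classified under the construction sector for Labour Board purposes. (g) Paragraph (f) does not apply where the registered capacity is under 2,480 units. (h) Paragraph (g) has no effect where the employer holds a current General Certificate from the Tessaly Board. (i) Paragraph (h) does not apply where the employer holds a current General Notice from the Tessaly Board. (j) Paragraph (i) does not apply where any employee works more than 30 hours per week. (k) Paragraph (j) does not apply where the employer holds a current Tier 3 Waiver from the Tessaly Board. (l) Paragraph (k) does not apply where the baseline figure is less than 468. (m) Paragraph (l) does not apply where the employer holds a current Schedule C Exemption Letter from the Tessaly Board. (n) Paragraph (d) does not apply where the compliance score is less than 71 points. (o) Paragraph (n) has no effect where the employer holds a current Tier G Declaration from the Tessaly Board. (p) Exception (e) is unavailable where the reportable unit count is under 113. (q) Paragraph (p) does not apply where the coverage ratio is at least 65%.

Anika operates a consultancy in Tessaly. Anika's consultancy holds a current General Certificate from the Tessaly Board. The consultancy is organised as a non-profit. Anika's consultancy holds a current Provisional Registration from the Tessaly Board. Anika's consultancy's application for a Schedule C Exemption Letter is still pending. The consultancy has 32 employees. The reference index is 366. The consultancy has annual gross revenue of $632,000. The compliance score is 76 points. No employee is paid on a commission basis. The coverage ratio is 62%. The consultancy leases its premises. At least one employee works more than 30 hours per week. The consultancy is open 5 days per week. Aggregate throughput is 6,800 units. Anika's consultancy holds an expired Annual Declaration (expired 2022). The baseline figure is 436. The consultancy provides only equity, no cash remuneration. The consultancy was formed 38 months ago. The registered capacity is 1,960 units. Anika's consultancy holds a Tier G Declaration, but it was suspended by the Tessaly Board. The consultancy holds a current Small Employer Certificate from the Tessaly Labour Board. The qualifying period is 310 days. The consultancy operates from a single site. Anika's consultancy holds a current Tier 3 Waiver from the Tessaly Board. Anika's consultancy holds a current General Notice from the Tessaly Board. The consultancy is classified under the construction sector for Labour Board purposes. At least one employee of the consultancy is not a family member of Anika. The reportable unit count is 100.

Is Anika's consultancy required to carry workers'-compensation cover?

Yes — Anika's consultancy must carry workers'-compensation cover.

Exception (a) fails — the business's age is 38 months, not below 34 months.
Exception (b) requires that all employees are immediate family members of the owner; but at least one employee is not a family member, so (b) is unavailable.
All of (c)'s requirements are met (annual gross revenue is $632,000, below the $846,000 limit; aggregate throughput is 6,800 units, less than the 8,530 units limit). But applying paragraphs (f)–(m): (f) operates against (c): the consultancy is classified under the construction sector. (g) would limit (f) — the registered capacity is 1,960 units, under the 2,480 units limit — but (h) sets (g) aside: (h) is triggered — a current General Certificate is held. (i) would limit (h) — a current General Notice is held — but (j) sets (i) aside: (j) operates against (i): at least one employee exceeds 30 hours/week. (k) is engaged (a current Tier 3 Waiver is held), but is set aside by (l): (l) applies — the baseline figure is 436, less than the 468 limit. (m), which would lift (l), does not operate here — the Schedule C Exemption Letter is not current. (c) is therefore removed.
Exception (d) does not apply: the reference index is 366, not under 349.
Exception (e) does not apply: no current Annual Declaration is held.
None of the exceptions is available; § 4.3 applies in full.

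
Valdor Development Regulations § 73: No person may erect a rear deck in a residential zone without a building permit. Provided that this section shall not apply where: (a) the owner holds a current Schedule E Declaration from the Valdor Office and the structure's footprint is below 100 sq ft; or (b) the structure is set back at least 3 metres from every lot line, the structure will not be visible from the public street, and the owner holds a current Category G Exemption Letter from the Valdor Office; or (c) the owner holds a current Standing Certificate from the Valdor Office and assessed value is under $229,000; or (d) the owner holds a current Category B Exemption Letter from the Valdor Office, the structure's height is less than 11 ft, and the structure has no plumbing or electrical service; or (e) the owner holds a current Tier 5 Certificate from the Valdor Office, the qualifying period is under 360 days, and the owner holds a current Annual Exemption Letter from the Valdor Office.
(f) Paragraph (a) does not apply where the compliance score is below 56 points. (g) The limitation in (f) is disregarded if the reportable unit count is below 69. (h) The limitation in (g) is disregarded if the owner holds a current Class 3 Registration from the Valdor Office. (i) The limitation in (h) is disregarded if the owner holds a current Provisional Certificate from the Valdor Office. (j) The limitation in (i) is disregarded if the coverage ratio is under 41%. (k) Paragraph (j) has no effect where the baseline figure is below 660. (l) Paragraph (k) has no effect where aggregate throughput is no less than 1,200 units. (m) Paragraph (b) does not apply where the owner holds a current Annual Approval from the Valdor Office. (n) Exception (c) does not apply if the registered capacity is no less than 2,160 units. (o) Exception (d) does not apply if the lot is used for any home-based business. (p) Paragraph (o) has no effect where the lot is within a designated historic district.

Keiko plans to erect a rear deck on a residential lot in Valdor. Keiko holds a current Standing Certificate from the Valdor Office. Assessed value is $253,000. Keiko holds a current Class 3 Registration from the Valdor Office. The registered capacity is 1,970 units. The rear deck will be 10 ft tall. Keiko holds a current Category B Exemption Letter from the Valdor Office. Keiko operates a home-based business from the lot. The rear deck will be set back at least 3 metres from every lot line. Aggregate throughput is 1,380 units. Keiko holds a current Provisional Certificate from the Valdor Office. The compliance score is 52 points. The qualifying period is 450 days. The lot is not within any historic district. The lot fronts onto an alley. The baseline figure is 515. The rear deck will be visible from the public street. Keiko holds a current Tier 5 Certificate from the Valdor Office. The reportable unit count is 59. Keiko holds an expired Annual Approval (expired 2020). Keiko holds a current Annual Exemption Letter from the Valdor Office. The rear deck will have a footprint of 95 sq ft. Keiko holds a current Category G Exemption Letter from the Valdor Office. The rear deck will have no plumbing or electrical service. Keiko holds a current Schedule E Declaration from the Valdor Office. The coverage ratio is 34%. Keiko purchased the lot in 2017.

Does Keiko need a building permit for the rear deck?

All of (a)'s requirements are met (a current Schedule E Declaration is held; the structure's footprint is 95 sq ft, below the 100 sq ft limit). Turning to paragraphs (f)–(l): (f) is engaged — the compliance score is 52 points, below the 56 points limit. (g) would limit (f) — the reportable unit count is 59, below the 69 limit — but (h) sets (g) aside: (h) is engaged — a current Class 3 Registration is held. (i) would limit (h) — a current Provisional Certificate is held — but (j) sets (i) aside: (j) operates against (i): the coverage ratio is 34%, under the 41% limit. (k) operates (the baseline figure is 515, below the 660 limit), but yields to (l): (l) is engaged — aggregate throughput is 1,380 units, meeting the 1,200 units threshold. Exception (a) does not apply.
Exception (b) requires that the structure will not be visible from the public street; but the structure will be visible from the street, so (b) is unavailable.
Exception (c) fails — assessed value is $253,000, not under $229,000.
Exception (d)'s conditions are all satisfied: a current Category B Exemption Letter is held; the structure's height is 10 ft, less than the 11 ft limit; there is no plumbing or electrical service. However, paragraphs (o)–(p) must be considered: (o) operates against (d): a home-based business operates on the lot. (p), which would lift (o), is inapplicable — the lot is not in a historic district. So (d) is unavailable.
Exception (e) requires that the qualifying period is under 360 days; but the qualifying period is 450 days, not under 360 days, so (e) is unavailable.
No exception is made out. Keiko falls within the general rule.

Yes — Keiko must obtain a building permit.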